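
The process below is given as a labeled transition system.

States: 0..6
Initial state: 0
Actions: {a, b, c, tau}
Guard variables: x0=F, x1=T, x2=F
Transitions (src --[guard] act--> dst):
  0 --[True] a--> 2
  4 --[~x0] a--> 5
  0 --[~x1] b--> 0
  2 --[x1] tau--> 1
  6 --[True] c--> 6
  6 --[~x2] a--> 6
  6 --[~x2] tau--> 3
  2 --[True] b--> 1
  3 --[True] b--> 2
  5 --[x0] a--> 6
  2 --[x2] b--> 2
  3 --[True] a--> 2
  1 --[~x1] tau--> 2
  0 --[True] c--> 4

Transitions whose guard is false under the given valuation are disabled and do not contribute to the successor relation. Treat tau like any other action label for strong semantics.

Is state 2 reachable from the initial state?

After dropping false guards: 10 live edges.
L0 = {0}
L1 = {2,4}  total {0,2,4}
L2 = {1,5}  total {0,1,2,4,5}
R = {0,1,2,4,5}
Path to 2: a

Answer: REACHABLE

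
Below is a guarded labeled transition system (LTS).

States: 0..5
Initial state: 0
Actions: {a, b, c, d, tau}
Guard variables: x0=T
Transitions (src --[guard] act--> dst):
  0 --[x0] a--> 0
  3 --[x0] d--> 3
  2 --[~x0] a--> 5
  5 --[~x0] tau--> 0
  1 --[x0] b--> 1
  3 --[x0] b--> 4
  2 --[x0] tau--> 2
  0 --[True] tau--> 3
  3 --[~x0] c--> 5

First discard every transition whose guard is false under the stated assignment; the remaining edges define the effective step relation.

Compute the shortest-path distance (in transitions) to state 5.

Answer: UNREACHABLE

Working:
Layered search for 5:
  depth 0: {0}
  depth 1: {3}
  depth 2: {4}
5 never appears.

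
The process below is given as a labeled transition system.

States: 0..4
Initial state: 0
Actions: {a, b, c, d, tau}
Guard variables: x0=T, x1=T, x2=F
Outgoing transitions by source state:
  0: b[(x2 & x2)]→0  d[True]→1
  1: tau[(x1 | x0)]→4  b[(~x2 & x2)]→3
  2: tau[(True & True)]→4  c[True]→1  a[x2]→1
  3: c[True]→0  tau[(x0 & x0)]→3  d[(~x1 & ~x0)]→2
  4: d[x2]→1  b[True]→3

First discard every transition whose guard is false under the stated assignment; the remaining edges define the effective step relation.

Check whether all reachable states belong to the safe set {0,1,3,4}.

Inv-set: {0,1,3,4}
Reach set: {0,1,3,4}
  0: safe
  1: safe
  3: safe
  4: safe

Answer: INVARIANT HOLDS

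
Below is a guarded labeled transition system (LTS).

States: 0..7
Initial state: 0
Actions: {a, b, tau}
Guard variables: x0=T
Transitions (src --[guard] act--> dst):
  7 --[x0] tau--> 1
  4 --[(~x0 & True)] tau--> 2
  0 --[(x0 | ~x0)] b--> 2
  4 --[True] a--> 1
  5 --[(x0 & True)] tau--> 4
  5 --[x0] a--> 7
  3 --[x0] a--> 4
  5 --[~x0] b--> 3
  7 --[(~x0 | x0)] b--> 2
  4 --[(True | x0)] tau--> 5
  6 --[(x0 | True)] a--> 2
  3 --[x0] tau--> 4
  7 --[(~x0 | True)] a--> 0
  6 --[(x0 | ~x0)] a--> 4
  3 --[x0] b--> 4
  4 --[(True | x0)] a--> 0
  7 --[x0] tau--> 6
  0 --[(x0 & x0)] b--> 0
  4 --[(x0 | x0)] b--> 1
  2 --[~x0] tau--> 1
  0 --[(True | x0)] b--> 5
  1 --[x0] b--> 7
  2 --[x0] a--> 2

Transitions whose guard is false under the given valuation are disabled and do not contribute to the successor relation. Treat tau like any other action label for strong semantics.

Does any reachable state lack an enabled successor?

Answer: DEADLOCK-FREE

Analysis:
Reach set: {0,1,2,4,5,6,7}
  0: b→0  b→2  b→5  [deg 3]
  1: b→7  [deg 1]
  2: a→2  [deg 1]
  4: a→0  a→1  b→1  tau→5  [deg 4]
  5: a→7  tau→4  [deg 2]
  6: a→2  a→4  [deg 2]
  7: a→0  b→2  tau→1  tau→6  [deg 4]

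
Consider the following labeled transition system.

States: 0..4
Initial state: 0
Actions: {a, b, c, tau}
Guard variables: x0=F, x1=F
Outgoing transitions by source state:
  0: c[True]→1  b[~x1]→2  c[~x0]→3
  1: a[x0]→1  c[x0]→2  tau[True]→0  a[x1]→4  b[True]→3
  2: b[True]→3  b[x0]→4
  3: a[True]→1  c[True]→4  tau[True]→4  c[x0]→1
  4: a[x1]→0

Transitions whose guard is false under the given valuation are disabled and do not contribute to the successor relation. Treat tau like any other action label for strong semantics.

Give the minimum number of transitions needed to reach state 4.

Breadth-first toward 4:
  Layer 0: {0}
  Layer 1: {1,2,3}
  Layer 2: {4}
first hit 4 at d=2 via c·c

Answer: 2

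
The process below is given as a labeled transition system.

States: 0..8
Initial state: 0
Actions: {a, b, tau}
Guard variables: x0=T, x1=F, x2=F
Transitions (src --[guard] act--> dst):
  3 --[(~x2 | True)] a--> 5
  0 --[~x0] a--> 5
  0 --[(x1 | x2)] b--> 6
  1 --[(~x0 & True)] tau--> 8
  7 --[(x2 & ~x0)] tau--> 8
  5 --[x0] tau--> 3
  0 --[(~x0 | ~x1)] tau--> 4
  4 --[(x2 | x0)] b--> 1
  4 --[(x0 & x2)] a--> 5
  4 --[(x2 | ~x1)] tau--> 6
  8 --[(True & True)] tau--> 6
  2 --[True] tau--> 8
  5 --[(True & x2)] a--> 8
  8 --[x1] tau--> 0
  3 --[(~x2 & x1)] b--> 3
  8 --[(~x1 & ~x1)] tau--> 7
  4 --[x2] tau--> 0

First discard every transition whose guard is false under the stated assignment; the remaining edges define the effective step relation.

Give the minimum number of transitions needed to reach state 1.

Answer: 2

Trace:
BFS to 1:
  Layer 0: {0}
  Layer 1: {4}
  Layer 2: {1,6}
depth(1)=2, e.g. tau·b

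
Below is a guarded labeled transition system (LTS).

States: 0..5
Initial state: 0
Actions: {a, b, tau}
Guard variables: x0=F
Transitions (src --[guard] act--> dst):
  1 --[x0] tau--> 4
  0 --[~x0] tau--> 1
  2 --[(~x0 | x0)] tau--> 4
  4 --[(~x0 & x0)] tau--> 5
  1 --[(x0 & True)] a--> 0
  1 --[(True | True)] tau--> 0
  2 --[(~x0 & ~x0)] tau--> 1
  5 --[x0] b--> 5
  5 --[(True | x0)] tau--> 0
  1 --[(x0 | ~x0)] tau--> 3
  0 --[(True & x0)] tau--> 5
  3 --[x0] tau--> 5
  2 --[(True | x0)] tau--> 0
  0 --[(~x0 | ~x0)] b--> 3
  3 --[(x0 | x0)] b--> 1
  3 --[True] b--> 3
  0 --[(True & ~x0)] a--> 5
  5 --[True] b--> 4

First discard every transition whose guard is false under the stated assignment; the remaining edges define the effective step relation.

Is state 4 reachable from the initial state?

11 transition(s) survive guard evaluation.
L0 = {0}
L1 = {1,3,5}  total {0,1,3,5}
L2 = {4}  total {0,1,3,4,5}
R = {0,1,3,4,5}
witness 4: a·b

Answer: REACHABLE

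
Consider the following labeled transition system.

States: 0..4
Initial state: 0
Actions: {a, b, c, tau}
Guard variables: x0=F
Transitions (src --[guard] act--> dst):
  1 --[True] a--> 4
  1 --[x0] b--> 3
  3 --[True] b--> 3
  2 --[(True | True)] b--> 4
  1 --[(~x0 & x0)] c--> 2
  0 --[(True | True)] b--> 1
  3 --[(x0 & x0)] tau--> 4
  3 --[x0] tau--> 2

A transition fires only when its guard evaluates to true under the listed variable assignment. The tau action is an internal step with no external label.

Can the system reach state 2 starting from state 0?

Answer: UNREACHABLE

Analysis:
Guard filter leaves 4 enabled edge(s).
Layer 0: {0}
Layer 1: {1}  now seen {0,1}
Layer 2: {4}  now seen {0,1,4}
Reachable = {0,1,4}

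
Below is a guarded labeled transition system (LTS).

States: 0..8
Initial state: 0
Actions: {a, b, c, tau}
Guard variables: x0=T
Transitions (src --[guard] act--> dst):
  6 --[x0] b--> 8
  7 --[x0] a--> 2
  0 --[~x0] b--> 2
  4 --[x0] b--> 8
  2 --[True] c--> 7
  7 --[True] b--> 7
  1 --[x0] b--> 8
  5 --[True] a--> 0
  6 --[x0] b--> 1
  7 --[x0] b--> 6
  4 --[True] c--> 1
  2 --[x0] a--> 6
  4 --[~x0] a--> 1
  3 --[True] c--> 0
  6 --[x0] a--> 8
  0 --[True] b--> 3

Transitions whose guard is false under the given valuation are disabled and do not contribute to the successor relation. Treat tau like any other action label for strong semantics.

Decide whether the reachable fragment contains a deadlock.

Reach set: {0,3}
  0: b→3  [1 out]
  3: c→0  [1 out]

Answer: DEADLOCK-FREE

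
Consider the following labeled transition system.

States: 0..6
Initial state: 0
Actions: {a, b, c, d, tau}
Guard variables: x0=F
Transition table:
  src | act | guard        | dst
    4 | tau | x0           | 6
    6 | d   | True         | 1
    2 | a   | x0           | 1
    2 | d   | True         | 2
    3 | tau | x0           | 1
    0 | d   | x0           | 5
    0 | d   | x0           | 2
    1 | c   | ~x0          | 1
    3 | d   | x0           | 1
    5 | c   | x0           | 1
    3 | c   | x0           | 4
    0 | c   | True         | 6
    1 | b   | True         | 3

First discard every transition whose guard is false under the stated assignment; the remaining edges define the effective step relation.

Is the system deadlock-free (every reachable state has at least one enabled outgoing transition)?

Answer: DEADLOCK at state 3

Working:
R = {0,1,3,6}
  0: c→6  [deg 1]
  1: b→3  c→1  [deg 2]
  3: ∅  [deadlock]
  6: d→1  [deg 1]
trace reaching 3: c·d·b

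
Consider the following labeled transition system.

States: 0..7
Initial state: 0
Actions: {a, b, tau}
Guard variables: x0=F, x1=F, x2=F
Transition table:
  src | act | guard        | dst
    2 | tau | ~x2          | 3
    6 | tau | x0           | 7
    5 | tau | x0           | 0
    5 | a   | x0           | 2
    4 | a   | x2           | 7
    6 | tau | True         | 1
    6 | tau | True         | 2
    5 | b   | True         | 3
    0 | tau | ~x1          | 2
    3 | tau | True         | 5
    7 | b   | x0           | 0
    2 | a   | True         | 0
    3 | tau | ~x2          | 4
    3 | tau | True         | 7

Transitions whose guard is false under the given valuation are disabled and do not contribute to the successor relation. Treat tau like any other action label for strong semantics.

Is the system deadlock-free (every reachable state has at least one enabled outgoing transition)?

Answer: DEADLOCK at state 4

Trace:
Reachable = {0,2,3,4,5,7}
  0: tau→2  [1 out]
  2: a→0  tau→3  [2 out]
  3: tau→4  tau→5  tau→7  [3 out]
  4: ∅  [deadlock]
  5: b→3  [1 out]
  7: ∅  [deadlock]
Path to 4: tau·tau·tau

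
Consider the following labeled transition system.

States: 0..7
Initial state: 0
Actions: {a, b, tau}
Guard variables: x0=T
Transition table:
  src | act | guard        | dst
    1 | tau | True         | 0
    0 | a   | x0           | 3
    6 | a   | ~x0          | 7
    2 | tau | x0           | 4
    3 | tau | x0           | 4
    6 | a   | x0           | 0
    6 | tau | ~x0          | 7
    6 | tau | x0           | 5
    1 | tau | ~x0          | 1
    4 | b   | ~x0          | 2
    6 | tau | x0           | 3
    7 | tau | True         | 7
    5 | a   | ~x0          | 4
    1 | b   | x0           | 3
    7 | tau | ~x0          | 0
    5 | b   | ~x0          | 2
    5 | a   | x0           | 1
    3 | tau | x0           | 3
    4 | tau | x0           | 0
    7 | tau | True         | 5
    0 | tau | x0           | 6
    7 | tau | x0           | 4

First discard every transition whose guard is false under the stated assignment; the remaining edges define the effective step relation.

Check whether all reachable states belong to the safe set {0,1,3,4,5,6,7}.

Answer: INVARIANT HOLDS

Trace:
Allowed set {0,1,3,4,5,6,7}
Reachable = {0,1,3,4,5,6}
  0: ✓
  1: ✓
  3: ✓
  4: ✓
  5: ✓
  6: ✓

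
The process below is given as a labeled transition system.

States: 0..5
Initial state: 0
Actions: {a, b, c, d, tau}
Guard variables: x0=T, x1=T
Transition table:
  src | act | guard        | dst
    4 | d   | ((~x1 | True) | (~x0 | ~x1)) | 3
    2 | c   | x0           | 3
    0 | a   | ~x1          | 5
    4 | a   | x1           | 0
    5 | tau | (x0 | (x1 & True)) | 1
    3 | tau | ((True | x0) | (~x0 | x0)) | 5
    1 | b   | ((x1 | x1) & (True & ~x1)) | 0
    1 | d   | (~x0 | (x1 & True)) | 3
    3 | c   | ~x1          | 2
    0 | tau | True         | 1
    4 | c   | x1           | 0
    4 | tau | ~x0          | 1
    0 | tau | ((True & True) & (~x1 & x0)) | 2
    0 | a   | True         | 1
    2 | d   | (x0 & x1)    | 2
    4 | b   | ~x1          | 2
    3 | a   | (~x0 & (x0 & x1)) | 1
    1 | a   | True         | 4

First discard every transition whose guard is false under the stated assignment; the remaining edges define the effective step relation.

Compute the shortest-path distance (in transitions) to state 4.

Answer: 2

Analysis:
BFS to 4:
  depth 0: {0}
  depth 1: {1}
  depth 2: {3,4}
first hit 4 at d=2 via a·a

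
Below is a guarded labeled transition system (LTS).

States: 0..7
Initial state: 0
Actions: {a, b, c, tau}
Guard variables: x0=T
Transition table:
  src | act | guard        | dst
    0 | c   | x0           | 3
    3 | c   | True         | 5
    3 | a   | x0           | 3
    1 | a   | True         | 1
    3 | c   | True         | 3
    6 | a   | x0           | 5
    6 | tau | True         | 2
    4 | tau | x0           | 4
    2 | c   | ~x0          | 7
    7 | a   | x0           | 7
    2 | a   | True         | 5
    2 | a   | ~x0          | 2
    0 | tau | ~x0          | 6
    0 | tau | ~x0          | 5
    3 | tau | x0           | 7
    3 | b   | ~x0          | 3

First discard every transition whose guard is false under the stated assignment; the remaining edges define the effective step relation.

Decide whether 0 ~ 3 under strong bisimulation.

Bisimulation quotient by refinement:
  π0 = {{0,1,2,3,4,5,6,7}}
  π1 = {{0},{1,2,7},{3},{4},{5},{6}}
  π2 = {{0},{1,7},{2},{3},{4},{5},{6}}
Fixed point at round 3; 7 class(es).
[0]={0}  [3]={3}

Answer: NOT BISIMILAR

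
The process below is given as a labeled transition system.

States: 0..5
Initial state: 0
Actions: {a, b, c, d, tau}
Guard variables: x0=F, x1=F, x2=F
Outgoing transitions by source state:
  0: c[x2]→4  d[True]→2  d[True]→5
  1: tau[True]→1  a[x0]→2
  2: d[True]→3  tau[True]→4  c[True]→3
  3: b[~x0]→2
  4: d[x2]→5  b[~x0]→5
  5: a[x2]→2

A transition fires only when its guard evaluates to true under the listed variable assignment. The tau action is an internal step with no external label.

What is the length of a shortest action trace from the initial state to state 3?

Answer: 2

Trace:
BFS to 3:
  L0 = {0}
  L1 = {2,5}
  L2 = {3,4}
3 enters at depth 2; path d·c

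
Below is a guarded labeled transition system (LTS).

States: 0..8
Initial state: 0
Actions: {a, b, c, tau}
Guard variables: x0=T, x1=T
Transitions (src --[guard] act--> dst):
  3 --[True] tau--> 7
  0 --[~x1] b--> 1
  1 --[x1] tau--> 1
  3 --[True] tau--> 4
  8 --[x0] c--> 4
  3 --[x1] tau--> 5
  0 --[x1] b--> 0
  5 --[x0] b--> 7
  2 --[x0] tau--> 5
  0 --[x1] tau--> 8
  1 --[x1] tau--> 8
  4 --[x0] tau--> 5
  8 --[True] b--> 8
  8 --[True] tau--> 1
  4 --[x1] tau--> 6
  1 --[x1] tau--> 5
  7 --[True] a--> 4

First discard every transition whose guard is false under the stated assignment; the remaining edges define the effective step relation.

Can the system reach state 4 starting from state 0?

Guard filter leaves 16 enabled edge(s).
L0 = {0}
L1 = {8}  cumulative {0,8}
L2 = {1,4}  cumulative {0,1,4,8}
L3 = {5,6}  cumulative {0,1,4,5,6,8}
L4 = {7}  cumulative {0,1,4,5,6,7,8}
R = {0,1,4,5,6,7,8}
Path to 4: tau·c

Answer: REACHABLE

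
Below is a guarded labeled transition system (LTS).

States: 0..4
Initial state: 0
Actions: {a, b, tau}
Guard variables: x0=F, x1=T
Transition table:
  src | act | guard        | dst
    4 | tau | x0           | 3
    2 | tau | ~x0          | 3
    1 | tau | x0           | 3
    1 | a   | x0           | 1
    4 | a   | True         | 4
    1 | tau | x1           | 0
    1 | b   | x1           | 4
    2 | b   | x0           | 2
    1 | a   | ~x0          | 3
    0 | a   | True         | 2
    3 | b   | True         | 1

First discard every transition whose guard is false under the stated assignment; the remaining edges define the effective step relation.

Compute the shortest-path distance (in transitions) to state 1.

Layered search for 1:
  depth 0: {0}
  depth 1: {2}
  depth 2: {3}
  depth 3: {1}
first hit 1 at d=3 via a·tau·b

Answer: 3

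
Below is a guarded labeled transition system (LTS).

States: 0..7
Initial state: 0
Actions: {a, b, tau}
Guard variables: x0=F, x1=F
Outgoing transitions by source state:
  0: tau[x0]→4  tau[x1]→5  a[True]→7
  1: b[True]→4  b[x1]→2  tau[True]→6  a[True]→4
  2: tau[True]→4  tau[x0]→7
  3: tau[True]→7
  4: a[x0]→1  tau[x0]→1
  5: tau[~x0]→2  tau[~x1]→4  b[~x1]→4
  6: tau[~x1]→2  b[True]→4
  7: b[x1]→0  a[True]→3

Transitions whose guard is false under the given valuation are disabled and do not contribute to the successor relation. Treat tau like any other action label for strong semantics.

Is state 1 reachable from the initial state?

Guard filter leaves 12 enabled edge(s).
depth 0: {0}
depth 1: {7}  total {0,7}
depth 2: {3}  total {0,3,7}
R = {0,3,7}

Answer: UNREACHABLE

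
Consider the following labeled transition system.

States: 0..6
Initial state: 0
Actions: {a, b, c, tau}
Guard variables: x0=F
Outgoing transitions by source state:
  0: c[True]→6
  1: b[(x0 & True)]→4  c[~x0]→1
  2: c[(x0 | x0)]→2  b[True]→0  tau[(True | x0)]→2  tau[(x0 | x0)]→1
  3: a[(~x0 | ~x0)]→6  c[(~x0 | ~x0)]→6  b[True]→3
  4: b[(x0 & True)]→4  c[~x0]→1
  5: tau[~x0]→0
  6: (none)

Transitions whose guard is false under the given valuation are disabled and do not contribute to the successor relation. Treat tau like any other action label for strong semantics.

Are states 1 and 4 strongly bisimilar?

Bisimulation quotient by refinement:
  π0 = {{0,1,2,3,4,5,6}}
  π1 = {{0,1,4},{2},{3},{5},{6}}
  π2 = {{0},{1,4},{2},{3},{5},{6}}
Fixed point at round 3; 6 class(es).
class of 1: {1,4}; class of 4: {1,4}

Answer: BISIMILAR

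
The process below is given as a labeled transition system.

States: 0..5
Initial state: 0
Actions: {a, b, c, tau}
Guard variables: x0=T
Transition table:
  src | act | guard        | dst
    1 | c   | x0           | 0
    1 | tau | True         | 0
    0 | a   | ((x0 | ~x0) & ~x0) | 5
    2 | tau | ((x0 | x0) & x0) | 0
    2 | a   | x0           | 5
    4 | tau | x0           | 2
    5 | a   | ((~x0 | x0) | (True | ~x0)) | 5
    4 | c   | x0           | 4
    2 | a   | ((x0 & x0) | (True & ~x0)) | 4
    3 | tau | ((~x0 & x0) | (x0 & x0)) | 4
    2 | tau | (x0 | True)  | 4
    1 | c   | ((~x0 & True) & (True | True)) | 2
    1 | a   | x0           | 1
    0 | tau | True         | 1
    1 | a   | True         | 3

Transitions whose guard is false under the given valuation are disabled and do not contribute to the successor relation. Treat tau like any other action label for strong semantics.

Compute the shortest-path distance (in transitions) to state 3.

Breadth-first toward 3:
  depth 0: {0}
  depth 1: {1}
  depth 2: {3}
depth(3)=2, e.g. tau·a

Answer: 2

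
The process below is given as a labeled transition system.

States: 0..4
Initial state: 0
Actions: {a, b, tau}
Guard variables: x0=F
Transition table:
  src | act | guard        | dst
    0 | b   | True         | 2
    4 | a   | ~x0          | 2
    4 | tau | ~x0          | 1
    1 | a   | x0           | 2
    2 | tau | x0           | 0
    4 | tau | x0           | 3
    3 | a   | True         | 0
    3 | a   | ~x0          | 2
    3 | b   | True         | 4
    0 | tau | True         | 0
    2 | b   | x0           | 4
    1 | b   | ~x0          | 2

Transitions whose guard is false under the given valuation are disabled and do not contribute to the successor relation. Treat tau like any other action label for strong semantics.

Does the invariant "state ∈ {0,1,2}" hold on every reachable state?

Answer: INVARIANT HOLDS

Working:
Allowed set {0,1,2}
Reach set: {0,2}
  0: safe
  2: safe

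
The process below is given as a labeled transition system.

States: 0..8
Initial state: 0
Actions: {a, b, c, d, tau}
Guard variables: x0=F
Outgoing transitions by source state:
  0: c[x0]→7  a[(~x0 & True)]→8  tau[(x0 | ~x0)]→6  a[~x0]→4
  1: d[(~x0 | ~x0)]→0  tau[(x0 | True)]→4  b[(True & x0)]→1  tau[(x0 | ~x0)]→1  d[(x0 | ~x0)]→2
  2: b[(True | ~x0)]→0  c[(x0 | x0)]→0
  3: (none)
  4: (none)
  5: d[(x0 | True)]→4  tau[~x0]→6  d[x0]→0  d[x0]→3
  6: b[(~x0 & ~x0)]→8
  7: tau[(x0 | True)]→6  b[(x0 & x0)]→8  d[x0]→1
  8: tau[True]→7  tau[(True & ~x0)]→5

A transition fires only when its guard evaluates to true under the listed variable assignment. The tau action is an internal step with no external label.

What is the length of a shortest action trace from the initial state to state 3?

Answer: UNREACHABLE

Analysis:
Breadth-first toward 3:
  L0 = {0}
  L1 = {4,6,8}
  L2 = {5,7}
3 never appears.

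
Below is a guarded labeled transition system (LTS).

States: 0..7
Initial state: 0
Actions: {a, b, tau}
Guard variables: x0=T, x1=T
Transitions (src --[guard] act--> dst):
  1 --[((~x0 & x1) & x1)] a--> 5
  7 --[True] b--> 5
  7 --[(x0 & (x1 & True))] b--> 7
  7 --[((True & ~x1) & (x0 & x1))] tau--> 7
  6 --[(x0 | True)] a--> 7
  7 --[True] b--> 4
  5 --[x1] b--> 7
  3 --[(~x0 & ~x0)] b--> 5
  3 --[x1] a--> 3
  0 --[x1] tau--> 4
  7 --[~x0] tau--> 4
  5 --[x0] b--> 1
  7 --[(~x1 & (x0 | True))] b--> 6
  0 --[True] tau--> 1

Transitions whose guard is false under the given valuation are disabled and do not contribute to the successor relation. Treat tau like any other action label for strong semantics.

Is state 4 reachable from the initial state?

9 transition(s) survive guard evaluation.
depth 0: {0}
depth 1: {1,4}  total {0,1,4}
Reachable = {0,1,4}
Path to 4: tau

Answer: REACHABLE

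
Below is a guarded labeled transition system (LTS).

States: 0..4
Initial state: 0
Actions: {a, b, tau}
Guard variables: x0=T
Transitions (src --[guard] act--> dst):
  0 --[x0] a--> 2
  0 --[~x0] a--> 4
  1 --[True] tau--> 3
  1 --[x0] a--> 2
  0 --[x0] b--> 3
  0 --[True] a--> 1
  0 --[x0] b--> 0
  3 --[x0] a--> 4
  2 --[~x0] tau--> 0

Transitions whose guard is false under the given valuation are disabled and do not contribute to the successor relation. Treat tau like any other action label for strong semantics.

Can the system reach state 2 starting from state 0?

Guard filter leaves 7 enabled edge(s).
depth 0: {0}
depth 1: {1,2,3}  now seen {0,1,2,3}
depth 2: {4}  now seen {0,1,2,3,4}
R = {0,1,2,3,4}
trace reaching 2: a

Answer: REACHABLE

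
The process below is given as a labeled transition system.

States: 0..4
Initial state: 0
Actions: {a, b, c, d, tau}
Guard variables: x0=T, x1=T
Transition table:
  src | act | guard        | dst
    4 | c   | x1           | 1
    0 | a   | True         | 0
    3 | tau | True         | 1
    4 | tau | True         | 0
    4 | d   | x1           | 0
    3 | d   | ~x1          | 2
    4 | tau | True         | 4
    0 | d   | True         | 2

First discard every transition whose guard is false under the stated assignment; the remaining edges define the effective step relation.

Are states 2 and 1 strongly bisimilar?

Answer: BISIMILAR

Analysis:
Refine partition for ~:
  P[0] = {{0,1,2,3,4}}
  P[1] = {{0},{1,2},{3},{4}}
Fixed point at round 2; 4 class(es).
[2]={1,2}  [1]={1,2}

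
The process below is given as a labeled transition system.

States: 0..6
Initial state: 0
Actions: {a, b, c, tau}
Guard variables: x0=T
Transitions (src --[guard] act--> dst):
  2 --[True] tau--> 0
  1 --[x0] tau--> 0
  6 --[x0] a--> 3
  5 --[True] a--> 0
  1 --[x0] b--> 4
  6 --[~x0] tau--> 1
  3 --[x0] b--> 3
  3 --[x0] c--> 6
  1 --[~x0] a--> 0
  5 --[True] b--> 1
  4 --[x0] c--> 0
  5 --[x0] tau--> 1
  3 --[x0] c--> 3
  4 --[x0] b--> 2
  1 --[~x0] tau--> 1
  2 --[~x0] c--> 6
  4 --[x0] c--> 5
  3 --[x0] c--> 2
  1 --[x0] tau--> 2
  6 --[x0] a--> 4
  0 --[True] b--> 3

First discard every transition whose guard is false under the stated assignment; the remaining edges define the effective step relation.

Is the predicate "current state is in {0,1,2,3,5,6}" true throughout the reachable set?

Safe = {0,1,2,3,5,6}
R = {0,1,2,3,4,5,6}
  0: ✓
  1: ✓
  2: ✓
  3: ✓
  4: outside
  5: ✓
  6: ✓
counterexample path to 4: b·c·a

Answer: INVARIANT VIOLATED at state 4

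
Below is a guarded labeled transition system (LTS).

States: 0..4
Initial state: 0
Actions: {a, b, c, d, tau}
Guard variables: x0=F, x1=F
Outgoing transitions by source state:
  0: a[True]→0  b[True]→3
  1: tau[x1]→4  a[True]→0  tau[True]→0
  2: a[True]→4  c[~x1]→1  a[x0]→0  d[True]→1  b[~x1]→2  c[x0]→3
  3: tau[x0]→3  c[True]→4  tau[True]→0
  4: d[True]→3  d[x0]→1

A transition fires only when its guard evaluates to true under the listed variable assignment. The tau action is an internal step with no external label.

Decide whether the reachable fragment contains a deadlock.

Reach set: {0,3,4}
  0: a→0  b→3  [2 out]
  3: c→4  tau→0  [2 out]
  4: d→3  [1 out]

Answer: DEADLOCK-FREE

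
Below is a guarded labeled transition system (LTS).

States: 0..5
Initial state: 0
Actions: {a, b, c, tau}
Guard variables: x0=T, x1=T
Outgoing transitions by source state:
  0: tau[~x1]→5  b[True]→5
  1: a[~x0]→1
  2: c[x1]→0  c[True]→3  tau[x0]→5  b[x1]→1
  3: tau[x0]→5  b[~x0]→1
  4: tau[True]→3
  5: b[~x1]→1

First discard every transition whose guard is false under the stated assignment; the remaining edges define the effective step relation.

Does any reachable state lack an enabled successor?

R = {0,5}
  0: b→5  [1 out]
  5: ∅  [STUCK]
Path to 5: b

Answer: DEADLOCK at state 5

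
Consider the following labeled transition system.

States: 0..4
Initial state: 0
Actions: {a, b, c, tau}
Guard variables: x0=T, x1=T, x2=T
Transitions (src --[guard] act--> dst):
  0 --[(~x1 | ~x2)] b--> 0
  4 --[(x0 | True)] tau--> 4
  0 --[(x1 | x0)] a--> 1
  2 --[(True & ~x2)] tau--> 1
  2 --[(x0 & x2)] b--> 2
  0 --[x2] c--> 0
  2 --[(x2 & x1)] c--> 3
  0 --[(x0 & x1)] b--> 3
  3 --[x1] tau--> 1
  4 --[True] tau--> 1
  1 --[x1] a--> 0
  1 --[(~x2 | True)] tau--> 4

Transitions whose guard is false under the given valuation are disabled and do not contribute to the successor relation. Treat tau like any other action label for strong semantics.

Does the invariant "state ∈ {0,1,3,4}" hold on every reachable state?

Safe = {0,1,3,4}
R = {0,1,3,4}
  0: ok
  1: ok
  3: ok
  4: ok

Answer: INVARIANT HOLDS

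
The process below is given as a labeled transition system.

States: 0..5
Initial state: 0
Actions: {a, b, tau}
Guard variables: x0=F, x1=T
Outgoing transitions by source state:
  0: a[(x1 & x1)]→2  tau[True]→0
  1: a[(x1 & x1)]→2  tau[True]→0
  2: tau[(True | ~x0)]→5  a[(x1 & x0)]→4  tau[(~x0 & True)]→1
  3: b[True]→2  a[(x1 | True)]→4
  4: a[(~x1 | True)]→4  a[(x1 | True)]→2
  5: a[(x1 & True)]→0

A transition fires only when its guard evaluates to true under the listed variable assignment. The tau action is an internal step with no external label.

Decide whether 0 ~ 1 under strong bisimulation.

Refine partition for ~:
  P[0] = {{0,1,2,3,4,5}}
  P[1] = {{0,1},{2},{3},{4,5}}
  P[2] = {{0,1},{2},{3},{4},{5}}
stable after 3 split(s): 5 block(s)
class of 0: {0,1}; class of 1: {0,1}

Answer: BISIMILAR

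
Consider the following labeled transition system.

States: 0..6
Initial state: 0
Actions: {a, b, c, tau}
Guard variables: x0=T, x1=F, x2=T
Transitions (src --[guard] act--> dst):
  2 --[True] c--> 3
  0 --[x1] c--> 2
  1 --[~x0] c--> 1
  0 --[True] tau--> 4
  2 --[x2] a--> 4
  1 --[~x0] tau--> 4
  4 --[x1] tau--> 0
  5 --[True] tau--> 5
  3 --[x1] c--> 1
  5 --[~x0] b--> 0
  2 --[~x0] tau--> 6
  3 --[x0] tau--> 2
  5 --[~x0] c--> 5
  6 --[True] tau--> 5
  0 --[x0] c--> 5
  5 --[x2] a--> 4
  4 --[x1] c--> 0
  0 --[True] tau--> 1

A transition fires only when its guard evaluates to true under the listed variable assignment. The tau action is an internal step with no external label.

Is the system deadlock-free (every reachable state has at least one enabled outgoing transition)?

Reach set: {0,1,4,5}
  0: c→5  tau→1  tau→4  [3 exit(s)]
  1: ∅  [no exit]
  4: ∅  [no exit]
  5: a→4  tau→5  [2 exit(s)]
trace reaching 1: tau

Answer: DEADLOCK at state 1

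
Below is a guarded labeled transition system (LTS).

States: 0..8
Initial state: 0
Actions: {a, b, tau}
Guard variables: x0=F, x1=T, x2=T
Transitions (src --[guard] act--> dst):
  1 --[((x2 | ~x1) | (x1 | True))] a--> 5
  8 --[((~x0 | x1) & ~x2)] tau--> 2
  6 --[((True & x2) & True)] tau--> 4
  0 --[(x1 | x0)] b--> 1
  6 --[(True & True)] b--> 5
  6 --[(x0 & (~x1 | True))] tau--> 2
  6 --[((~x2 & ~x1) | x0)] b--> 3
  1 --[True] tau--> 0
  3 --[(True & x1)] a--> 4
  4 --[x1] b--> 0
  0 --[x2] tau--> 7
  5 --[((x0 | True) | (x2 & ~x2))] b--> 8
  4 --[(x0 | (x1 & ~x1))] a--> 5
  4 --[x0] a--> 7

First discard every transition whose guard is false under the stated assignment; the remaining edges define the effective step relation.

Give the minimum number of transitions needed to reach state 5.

Answer: 2

Analysis:
BFS to 5:
  depth 0: {0}
  depth 1: {1,7}
  depth 2: {5}
depth(5)=2, e.g. b·a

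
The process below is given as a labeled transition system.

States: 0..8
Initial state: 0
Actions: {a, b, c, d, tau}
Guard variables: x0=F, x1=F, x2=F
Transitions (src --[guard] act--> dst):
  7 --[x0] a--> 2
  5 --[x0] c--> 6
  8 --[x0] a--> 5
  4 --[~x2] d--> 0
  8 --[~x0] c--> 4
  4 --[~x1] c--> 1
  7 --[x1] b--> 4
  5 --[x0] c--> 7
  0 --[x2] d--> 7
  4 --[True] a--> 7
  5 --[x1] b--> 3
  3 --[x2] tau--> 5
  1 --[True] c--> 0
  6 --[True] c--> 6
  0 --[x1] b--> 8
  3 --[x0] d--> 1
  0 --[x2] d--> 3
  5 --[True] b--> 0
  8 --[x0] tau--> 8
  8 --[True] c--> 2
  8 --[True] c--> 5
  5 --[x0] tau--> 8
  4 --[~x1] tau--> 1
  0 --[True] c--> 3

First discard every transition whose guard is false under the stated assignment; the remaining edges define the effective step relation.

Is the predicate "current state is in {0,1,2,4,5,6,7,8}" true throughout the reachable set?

Answer: INVARIANT VIOLATED at state 3

Trace:
Allowed set {0,1,2,4,5,6,7,8}
R = {0,3}
  0: ✓
  3: outside
witness against invariant: c → 3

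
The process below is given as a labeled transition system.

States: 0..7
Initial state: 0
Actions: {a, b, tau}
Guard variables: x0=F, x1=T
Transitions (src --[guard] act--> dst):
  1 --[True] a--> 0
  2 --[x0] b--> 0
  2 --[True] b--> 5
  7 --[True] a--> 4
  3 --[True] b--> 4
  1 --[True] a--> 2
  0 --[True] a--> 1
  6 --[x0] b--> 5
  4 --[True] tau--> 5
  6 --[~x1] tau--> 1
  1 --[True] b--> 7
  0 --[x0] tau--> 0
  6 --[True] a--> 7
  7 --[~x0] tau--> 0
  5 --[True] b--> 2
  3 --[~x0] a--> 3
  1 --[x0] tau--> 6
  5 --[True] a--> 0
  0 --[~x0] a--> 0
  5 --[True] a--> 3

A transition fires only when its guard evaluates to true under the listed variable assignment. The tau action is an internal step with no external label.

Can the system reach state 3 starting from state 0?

Answer: REACHABLE

Trace:
15 transition(s) survive guard evaluation.
L0 = {0}
L1 = {1}  total {0,1}
L2 = {2,7}  total {0,1,2,7}
L3 = {4,5}  total {0,1,2,4,5,7}
L4 = {3}  total {0,1,2,3,4,5,7}
Reach set: {0,1,2,3,4,5,7}
witness 3: a·a·b·a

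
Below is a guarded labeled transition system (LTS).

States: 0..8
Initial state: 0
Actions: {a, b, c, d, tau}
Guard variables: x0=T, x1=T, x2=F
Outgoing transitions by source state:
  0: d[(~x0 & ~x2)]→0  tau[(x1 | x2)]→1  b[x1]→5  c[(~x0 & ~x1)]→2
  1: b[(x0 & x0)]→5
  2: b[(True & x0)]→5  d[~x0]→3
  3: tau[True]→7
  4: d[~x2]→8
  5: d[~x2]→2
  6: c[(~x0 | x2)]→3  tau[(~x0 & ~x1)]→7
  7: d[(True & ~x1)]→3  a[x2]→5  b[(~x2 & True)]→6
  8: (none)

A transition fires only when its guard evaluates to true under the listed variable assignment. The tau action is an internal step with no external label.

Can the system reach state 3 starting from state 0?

After dropping false guards: 8 live edges.
depth 0: {0}
depth 1: {1,5}  total {0,1,5}
depth 2: {2}  total {0,1,2,5}
Reach set: {0,1,2,5}

Answer: UNREACHABLE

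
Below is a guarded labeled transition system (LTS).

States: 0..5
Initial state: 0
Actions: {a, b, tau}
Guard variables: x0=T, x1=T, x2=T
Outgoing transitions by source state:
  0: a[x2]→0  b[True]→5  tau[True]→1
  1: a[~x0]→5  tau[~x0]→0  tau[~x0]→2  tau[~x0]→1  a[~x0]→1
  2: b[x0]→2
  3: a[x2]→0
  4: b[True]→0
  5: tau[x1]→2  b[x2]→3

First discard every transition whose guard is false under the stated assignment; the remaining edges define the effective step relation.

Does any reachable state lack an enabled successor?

Reachable = {0,1,2,3,5}
  0: a→0  b→5  tau→1  [deg 3]
  1: ∅  [STUCK]
  2: b→2  [deg 1]
  3: a→0  [deg 1]
  5: b→3  tau→2  [deg 2]
Path to 1: tau

Answer: DEADLOCK at state 1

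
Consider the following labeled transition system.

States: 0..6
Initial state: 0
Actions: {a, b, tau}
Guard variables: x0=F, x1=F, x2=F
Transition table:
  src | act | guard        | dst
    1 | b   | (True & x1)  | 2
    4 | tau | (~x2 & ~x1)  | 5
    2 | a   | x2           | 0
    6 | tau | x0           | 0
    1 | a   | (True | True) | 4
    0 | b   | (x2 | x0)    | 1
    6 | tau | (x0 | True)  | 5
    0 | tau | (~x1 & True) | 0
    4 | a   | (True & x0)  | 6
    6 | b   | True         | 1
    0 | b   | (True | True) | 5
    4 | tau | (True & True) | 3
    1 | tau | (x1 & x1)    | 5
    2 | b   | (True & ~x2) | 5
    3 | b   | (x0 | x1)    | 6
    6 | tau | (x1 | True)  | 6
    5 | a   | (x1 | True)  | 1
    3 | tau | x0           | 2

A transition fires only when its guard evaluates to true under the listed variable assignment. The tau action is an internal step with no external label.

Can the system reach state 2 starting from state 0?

Answer: UNREACHABLE

Analysis:
After dropping false guards: 10 live edges.
L0 = {0}
L1 = {5}  total {0,5}
L2 = {1}  total {0,1,5}
L3 = {4}  total {0,1,4,5}
L4 = {3}  total {0,1,3,4,5}
Reach set: {0,1,3,4,5}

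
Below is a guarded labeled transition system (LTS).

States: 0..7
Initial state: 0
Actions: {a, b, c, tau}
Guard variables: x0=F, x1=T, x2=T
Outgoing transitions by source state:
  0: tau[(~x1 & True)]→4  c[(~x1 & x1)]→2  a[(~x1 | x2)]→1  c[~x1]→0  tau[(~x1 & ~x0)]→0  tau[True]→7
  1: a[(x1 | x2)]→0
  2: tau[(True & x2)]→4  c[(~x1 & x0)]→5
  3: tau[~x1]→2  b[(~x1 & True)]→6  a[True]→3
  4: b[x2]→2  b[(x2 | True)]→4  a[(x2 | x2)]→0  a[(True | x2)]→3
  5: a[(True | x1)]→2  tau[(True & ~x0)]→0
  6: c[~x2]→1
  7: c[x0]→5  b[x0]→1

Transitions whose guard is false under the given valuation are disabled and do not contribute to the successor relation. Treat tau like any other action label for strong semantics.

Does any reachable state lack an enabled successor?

Answer: DEADLOCK at state 7

Trace:
R = {0,1,7}
  0: a→1  tau→7  [2 out]
  1: a→0  [1 out]
  7: ∅  [no exit]
Path to 7: tau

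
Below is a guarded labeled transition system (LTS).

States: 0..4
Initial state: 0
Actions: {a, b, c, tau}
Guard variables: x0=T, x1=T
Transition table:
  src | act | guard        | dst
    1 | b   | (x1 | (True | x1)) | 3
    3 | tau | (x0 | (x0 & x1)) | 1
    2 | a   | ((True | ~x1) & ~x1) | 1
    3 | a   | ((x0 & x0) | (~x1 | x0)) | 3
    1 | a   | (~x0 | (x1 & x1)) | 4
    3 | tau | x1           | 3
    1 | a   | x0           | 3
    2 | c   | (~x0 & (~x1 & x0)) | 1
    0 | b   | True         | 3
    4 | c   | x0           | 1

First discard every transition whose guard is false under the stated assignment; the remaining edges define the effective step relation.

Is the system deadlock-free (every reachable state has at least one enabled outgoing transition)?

Answer: DEADLOCK-FREE

Working:
Reach set: {0,1,3,4}
  0: b→3  [deg 1]
  1: a→3  a→4  b→3  [deg 3]
  3: a→3  tau→1  tau→3  [deg 3]
  4: c→1  [deg 1]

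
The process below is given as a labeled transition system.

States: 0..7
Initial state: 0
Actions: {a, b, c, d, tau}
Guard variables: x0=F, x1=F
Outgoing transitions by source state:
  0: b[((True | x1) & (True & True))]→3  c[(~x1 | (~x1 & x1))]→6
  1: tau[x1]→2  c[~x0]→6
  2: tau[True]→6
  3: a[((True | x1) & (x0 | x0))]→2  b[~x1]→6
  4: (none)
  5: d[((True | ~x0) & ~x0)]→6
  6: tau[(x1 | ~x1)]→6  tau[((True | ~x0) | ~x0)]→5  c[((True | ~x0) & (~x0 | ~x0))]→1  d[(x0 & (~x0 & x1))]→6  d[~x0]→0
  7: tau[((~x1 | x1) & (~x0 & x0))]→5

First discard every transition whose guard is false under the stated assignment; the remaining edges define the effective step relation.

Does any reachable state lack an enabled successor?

Answer: DEADLOCK-FREE

Analysis:
Reach set: {0,1,3,5,6}
  0: b→3  c→6  [deg 2]
  1: c→6  [deg 1]
  3: b→6  [deg 1]
  5: d→6  [deg 1]
  6: c→1  d→0  tau→5  tau→6  [deg 4]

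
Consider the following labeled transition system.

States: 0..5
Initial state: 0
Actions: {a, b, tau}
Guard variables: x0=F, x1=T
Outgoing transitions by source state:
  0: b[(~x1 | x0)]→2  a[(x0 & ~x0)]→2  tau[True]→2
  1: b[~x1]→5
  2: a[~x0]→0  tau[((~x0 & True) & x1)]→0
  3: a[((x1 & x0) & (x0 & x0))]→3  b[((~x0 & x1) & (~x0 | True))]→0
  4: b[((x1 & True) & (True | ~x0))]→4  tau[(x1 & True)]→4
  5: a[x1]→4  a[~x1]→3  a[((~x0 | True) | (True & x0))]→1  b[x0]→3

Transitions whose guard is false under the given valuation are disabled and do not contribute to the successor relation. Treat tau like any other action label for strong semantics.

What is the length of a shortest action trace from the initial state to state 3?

Answer: UNREACHABLE

Analysis:
BFS to 3:
  Layer 0: {0}
  Layer 1: {2}
3 never appears.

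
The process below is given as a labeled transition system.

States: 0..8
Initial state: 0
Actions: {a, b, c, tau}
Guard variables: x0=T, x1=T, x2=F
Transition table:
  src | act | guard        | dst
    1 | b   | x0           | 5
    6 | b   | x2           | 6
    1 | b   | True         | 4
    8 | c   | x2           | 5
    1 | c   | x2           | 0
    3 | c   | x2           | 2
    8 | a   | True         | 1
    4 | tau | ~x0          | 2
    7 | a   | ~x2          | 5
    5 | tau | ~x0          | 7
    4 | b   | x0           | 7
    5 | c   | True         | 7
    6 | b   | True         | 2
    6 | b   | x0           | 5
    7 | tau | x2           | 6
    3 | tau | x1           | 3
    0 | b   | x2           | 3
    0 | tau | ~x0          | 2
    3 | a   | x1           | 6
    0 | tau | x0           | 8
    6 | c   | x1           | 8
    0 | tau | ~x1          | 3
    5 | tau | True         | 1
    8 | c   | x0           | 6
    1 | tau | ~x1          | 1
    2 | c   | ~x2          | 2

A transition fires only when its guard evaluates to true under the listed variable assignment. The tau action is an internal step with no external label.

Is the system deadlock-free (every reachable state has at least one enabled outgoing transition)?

Reach set: {0,1,2,4,5,6,7,8}
  0: tau→8  [1 out]
  1: b→4  b→5  [2 out]
  2: c→2  [1 out]
  4: b→7  [1 out]
  5: c→7  tau→1  [2 out]
  6: b→2  b→5  c→8  [3 out]
  7: a→5  [1 out]
  8: a→1  c→6  [2 out]

Answer: DEADLOCK-FREE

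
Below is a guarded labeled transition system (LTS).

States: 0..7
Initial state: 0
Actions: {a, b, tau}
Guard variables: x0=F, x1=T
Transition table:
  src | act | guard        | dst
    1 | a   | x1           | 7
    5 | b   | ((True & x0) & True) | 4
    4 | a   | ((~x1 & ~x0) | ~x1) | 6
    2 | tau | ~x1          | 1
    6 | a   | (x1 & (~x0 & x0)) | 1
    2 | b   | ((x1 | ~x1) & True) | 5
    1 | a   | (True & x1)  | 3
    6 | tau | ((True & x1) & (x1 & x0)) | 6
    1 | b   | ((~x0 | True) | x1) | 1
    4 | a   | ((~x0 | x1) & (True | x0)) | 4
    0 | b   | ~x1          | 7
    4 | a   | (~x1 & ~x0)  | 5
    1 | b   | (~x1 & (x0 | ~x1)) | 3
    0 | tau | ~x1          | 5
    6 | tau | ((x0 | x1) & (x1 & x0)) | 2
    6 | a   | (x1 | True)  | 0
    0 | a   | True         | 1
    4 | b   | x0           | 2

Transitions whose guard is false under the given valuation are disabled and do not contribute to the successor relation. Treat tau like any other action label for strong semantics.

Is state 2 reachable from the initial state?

Answer: UNREACHABLE

Analysis:
After dropping false guards: 7 live edges.
L0 = {0}
L1 = {1}  now seen {0,1}
L2 = {3,7}  now seen {0,1,3,7}
Reach set: {0,1,3,7}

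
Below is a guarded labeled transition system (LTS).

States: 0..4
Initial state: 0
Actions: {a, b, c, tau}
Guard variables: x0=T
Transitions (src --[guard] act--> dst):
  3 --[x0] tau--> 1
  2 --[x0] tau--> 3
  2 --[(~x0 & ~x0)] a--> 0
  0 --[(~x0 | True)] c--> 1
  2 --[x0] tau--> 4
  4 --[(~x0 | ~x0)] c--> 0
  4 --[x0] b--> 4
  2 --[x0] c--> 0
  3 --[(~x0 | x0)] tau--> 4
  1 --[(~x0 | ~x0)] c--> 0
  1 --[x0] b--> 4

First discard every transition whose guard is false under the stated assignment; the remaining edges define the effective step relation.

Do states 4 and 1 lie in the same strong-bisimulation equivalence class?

Bisimulation quotient by refinement:
  P[0] = {{0,1,2,3,4}}
  P[1] = {{0},{1,4},{2},{3}}
stable after 2 split(s): 4 block(s)
class of 4: {1,4}; class of 1: {1,4}

Answer: BISIMILAR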